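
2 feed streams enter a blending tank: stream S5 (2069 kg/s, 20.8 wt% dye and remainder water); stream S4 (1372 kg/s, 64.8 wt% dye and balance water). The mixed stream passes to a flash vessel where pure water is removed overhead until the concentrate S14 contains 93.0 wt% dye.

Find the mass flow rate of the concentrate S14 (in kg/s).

1419 kg/s

dye entering = 2069×0.208 + 1372×0.648 = 1319.4 kg/s.
All dye reports to S14, so S14 = 1319.4/0.930 = 1418.7 kg/s.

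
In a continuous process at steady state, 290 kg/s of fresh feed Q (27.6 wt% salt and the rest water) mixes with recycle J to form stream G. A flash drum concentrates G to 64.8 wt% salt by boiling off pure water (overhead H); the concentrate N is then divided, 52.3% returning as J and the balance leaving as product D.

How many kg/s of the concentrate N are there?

Overall salt balance (none leaves overhead): salt in fresh feed = salt in product, i.e. 290×0.276 = (1−0.523)·N·0.648.
N = 80.04/(0.648×0.477) = 258.95 kg/s.

258.9 kg/s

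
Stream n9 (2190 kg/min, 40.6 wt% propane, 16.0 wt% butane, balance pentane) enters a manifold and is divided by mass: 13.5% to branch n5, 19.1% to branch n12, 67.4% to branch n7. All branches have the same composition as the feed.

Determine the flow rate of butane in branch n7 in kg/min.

236.2 kg/min

Branch n7 total = 0.674×2190 = 1476.1 kg/min.
butane in n7 = 0.160×1476.1 = 236.17 kg/min.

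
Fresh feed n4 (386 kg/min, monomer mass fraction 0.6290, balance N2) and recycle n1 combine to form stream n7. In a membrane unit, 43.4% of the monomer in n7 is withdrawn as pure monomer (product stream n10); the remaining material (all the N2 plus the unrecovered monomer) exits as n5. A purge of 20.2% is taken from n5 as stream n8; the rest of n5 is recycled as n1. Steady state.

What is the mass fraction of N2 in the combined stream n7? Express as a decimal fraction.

0.6155

N2 enters only via n4 and leaves only via the purge: 386×0.371 = 0.202×(N2 in n5), and the membrane unit passes all N2, so N2 in n7 = N2 in n5 = 708.94 kg/min.
monomer in n7: m_A = 386×0.629 + (1−0.202)·(1−0.434)·m_A, so m_A = 242.79/0.5483 = 442.79 kg/min.
n7 = 442.79 + 708.94 = 1151.7 kg/min.
N2 fraction in n7 = 708.94/1151.7 = 0.6155.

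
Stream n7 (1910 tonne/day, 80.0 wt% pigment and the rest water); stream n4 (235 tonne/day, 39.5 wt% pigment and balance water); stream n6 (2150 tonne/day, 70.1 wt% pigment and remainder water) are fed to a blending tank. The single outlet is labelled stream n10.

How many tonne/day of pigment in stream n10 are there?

3128 tonne/day

pigment out = pigment in = 1910×0.800 + 235×0.395 + 2150×0.701 = 3128 tonne/day.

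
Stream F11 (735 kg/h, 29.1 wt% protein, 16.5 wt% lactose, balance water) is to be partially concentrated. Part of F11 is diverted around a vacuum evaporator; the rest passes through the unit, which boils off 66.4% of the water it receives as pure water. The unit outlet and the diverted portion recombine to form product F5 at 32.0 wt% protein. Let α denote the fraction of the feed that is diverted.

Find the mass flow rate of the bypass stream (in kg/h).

550.6 kg/h

All 735×0.291 = 213.88 kg/h of protein reaches F5, so F5 = 213.88/0.320 = 668.39 kg/h and vapour = 66.609 kg/h.
The evaporator receives (1−α)·735 of feed at 0.544 water and removes 0.664 of that water:
0.664×0.544×(1−α)×735 = 66.609
(1−α) = 66.609/265.49 = 0.2509;  α = 0.7491.
Bypass flow = 0.7491×735 = 550.6 kg/h.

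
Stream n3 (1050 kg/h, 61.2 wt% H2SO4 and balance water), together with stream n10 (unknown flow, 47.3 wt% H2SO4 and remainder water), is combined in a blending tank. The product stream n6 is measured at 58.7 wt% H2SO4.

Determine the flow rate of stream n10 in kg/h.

230.3 kg/h

Let n10 be the unknown flow. Total out = 1050 + n10.
H2SO4 balance: 642.6 + 0.473·n10 = 0.587·(1050 + n10)
(0.473 − 0.587)·n10 = 0.587×1050 − 642.6 = -26.25
n10 = -26.25 / -0.114 = 230.26 kg/h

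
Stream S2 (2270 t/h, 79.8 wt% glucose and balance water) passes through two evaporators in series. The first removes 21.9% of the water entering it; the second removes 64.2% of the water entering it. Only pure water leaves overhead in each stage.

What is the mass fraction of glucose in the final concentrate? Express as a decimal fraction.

water in feed = 2270×0.202 = 458.54 t/h.
After stage 1: water left = (1−0.219)×458.54 = 358.12; stream total = 2169.6 t/h.
After stage 2: water left = (1−0.642)×358.12 = 128.21; final concentrate = 1939.7 t/h.
glucose fraction = 1811.5/1939.7 = 0.934.

0.934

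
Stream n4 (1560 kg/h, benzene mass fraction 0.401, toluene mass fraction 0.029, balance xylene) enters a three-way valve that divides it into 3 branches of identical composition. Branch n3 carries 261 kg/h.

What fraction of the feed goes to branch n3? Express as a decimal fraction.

0.167

Fraction to n3 = 261/1560 = 0.1673.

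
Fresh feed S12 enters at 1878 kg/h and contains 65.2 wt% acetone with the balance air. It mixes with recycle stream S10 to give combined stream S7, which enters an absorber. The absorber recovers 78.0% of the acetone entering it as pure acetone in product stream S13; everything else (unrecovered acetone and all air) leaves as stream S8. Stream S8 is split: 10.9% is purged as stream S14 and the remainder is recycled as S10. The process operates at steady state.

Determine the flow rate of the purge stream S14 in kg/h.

air enters only via S12 and leaves only via the purge: 1878×0.348 = 0.109×(air in S8), and the absorber passes all air, so air in S7 = air in S8 = 5995.8 kg/h.
acetone in S7: m_A = 1878×0.652 + (1−0.109)·(1−0.780)·m_A, so m_A = 1224.5/0.8040 = 1523 kg/h.
S8 = (1−0.780)×1523 + 5995.8 = 6330.9 kg/h.
Purge S14 = 0.109×6330.9 = 690.07 kg/h.

690.1 kg/h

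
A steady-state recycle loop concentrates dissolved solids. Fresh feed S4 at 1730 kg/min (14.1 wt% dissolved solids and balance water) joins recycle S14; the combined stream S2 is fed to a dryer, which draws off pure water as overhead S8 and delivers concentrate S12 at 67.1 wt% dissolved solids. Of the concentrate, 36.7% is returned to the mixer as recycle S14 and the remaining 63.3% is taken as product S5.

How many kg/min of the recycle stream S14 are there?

Overall dissolved solids balance (none leaves overhead): dissolved solids in fresh feed = dissolved solids in product, i.e. 1730×0.141 = (1−0.367)·S12·0.671.
S12 = 243.93/(0.671×0.633) = 574.3 kg/min.
Recycle S14 = 0.367×574.3 = 210.77 kg/min.

210.8 kg/min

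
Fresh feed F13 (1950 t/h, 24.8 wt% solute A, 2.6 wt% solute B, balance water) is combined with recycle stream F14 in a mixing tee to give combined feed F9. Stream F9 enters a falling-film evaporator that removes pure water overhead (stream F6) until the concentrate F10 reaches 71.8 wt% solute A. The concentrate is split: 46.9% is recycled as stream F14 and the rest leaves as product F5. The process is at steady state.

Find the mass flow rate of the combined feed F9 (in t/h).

2545 t/h

Overall solute A balance (none leaves overhead): solute A in fresh feed = solute A in product, i.e. 1950×0.248 = (1−0.469)·F10·0.718.
F10 = 483.6/(0.718×0.531) = 1268.4 t/h.
Recycle F14 = 0.469×1268.4 = 594.89 t/h.
Combined feed F9 = 1950 + 594.89 = 2544.9 t/h.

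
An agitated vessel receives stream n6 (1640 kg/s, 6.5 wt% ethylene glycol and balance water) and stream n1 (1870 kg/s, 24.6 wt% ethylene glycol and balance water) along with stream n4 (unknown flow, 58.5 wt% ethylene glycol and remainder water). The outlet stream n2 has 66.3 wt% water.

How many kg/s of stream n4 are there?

Let n4 be the unknown flow. Total out = 3510 + n4.
water balance: 2943.4 + 0.415·n4 = 0.663·(3510 + n4)
(0.415 − 0.663)·n4 = 0.663×3510 − 2943.4 = -616.25
n4 = -616.25 / -0.248 = 2484.9 kg/s

2485 kg/s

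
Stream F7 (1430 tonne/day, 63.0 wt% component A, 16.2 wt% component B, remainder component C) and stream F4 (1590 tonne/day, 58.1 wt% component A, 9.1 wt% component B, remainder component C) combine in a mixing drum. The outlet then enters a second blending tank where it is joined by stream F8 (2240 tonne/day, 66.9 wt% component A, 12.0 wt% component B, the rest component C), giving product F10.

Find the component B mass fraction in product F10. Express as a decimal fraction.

0.123

Overall, product flow = 5260 tonne/day.
component B in = 1430×0.162 + 1590×0.091 + 2240×0.120 = 645.15 tonne/day.
component B fraction in F10 = 0.123.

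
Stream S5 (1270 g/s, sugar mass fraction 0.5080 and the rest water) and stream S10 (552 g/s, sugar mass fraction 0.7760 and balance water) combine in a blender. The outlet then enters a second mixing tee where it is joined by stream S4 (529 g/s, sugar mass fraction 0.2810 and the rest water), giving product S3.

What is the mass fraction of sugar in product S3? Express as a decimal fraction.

0.5198

Overall, product flow = 2351 g/s.
sugar in = 1270×0.508 + 552×0.776 + 529×0.281 = 1222.2 g/s.
sugar fraction in S3 = 0.5198.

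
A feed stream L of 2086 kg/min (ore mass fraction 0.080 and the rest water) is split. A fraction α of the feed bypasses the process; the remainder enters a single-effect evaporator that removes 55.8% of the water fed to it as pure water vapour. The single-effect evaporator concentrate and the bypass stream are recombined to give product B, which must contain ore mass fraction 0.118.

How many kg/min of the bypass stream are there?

777.4 kg/min

All 2086×0.080 = 166.88 kg/min of ore reaches B, so B = 166.88/0.118 = 1414.2 kg/min and vapour = 671.76 kg/min.
The evaporator receives (1−α)·2086 of feed at 0.920 water and removes 0.558 of that water:
0.558×0.920×(1−α)×2086 = 671.76
(1−α) = 671.76/1070.9 = 0.6273;  α = 0.3727.
Bypass flow = 0.3727×2086 = 777.44 kg/min.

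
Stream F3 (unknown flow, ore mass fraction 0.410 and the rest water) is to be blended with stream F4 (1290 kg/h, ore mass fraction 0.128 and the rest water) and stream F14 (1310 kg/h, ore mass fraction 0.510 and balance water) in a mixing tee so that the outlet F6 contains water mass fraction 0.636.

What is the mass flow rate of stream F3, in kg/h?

2460 kg/h

Let F3 be the unknown flow. Total out = 2600 + F3.
water balance: 1766.8 + 0.590·F3 = 0.636·(2600 + F3)
(0.590 − 0.636)·F3 = 0.636×2600 − 1766.8 = -113.18
F3 = -113.18 / -0.046 = 2460.4 kg/h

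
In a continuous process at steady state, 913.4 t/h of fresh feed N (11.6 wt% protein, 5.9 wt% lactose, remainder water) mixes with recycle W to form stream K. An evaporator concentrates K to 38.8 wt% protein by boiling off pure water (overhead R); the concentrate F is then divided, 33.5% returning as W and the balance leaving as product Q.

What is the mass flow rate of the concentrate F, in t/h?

Overall protein balance (none leaves overhead): protein in fresh feed = protein in product, i.e. 913.4×0.116 = (1−0.335)·F·0.388.
F = 105.95/(0.388×0.665) = 410.64 t/h.

410.6 t/h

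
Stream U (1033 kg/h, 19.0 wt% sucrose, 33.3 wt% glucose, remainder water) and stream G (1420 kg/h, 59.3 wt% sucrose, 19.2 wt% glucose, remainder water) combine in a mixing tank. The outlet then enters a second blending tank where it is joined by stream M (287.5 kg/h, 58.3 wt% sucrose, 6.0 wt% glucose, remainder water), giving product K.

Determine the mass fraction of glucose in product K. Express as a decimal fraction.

0.231

Overall, product flow = 2740.5 kg/h.
glucose in = 1033×0.333 + 1420×0.192 + 287.5×0.060 = 633.88 kg/h.
glucose fraction in K = 0.231.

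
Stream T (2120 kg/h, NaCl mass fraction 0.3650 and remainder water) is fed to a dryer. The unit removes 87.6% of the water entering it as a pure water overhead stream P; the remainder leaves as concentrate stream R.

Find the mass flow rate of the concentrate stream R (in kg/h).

water entering = 2120×0.635 = 1346.2 kg/h; overhead removed = 0.876×1346.2 = 1179.3 kg/h.
Concentrate = 2120 − 1179.3 = 940.73 kg/h.

940.7 kg/h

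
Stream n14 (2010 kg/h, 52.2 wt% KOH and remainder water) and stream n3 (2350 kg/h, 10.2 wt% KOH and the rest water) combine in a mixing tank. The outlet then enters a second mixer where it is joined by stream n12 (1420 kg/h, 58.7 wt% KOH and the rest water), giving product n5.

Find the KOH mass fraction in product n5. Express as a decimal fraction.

0.367

Overall, product flow = 5780 kg/h.
KOH in = 2010×0.522 + 2350×0.102 + 1420×0.587 = 2122.5 kg/h.
KOH fraction in n5 = 0.367.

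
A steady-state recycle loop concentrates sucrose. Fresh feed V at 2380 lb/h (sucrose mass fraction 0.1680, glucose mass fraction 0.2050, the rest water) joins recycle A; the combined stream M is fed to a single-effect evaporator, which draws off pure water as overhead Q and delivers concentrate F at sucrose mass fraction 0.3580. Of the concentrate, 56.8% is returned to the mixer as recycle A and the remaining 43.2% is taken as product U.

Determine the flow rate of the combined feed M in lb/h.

3848 lb/h

Overall sucrose balance (none leaves overhead): sucrose in fresh feed = sucrose in product, i.e. 2380×0.168 = (1−0.568)·F·0.358.
F = 399.84/(0.358×0.432) = 2585.4 lb/h.
Recycle A = 0.568×2585.4 = 1468.5 lb/h.
Combined feed M = 2380 + 1468.5 = 3848.5 lb/h.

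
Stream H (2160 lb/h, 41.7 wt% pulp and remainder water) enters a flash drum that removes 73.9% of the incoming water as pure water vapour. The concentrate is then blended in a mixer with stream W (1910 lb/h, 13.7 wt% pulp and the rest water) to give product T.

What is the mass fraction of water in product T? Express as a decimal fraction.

0.6297

Vapour removed = 0.739×0.583×2160 = 930.61 lb/h; concentrate = 1229.4 lb/h.
water reaching the mixer = 328.67 (from concentrate) + 1910×0.863 = 1977 lb/h.
Product flow = 1229.4 + 1910 = 3139.4 lb/h; water fraction = 0.6297.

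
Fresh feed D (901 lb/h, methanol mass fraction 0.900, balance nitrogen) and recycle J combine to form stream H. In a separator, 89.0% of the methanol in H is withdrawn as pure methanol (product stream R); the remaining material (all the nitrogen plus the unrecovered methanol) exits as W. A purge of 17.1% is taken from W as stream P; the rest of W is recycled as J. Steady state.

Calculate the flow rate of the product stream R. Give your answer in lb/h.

794.1 lb/h

methanol in H: m_A = 901×0.900 + (1−0.171)·(1−0.890)·m_A, so m_A = 810.9/0.9088 = 892.27 lb/h.
Product R = 0.890×892.27 = 794.12 lb/h.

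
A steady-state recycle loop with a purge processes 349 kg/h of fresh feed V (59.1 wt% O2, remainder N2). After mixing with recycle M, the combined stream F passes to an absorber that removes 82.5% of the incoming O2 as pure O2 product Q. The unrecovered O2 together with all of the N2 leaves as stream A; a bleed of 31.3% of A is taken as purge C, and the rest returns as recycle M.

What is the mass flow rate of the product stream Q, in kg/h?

193.4 kg/h

O2 in F: m_A = 349×0.591 + (1−0.313)·(1−0.825)·m_A, so m_A = 206.26/0.8798 = 234.45 kg/h.
Product Q = 0.825×234.45 = 193.42 kg/h.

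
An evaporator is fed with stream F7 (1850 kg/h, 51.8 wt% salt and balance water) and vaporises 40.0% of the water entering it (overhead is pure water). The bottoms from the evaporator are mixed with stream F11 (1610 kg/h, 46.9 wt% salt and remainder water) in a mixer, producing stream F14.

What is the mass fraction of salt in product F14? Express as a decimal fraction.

Vapour removed = 0.400×0.482×1850 = 356.68 kg/h; concentrate = 1493.3 kg/h.
salt reaching the mixer = 958.3 (from concentrate) + 1610×0.469 = 1713.4 kg/h.
Product flow = 1493.3 + 1610 = 3103.3 kg/h; salt fraction = 0.5521.

0.5521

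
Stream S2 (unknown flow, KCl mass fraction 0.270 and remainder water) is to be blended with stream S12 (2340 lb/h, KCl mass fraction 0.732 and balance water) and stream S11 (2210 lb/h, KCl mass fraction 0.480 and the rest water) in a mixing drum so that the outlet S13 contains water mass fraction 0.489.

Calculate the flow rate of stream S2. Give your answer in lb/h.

1862 lb/h

Let S2 be the unknown flow. Total out = 4550 + S2.
water balance: 1776.3 + 0.730·S2 = 0.489·(4550 + S2)
(0.730 − 0.489)·S2 = 0.489×4550 − 1776.3 = 448.63
S2 = 448.63 / 0.241 = 1861.5 lb/h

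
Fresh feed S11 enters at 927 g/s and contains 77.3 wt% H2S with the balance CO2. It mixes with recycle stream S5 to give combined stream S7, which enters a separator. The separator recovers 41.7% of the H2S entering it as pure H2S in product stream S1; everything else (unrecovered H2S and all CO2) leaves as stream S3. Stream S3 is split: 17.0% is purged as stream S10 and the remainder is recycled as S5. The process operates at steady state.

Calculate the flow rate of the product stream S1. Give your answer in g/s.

579 g/s

H2S in S7: m_A = 927×0.773 + (1−0.170)·(1−0.417)·m_A, so m_A = 716.57/0.5161 = 1388.4 g/s.
Product S1 = 0.417×1388.4 = 578.97 g/s.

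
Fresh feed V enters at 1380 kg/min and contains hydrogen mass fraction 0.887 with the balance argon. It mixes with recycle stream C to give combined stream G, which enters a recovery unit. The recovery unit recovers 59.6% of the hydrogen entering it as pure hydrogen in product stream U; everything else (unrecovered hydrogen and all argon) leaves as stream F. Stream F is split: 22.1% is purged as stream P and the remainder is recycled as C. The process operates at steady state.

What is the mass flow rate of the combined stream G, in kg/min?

argon enters only via V and leaves only via the purge: 1380×0.113 = 0.221×(argon in F), and the recovery unit passes all argon, so argon in G = argon in F = 705.61 kg/min.
hydrogen in G: m_A = 1380×0.887 + (1−0.221)·(1−0.596)·m_A, so m_A = 1224.1/0.6853 = 1786.2 kg/min.
G = 1786.2 + 705.61 = 2491.8 kg/min.

2492 kg/min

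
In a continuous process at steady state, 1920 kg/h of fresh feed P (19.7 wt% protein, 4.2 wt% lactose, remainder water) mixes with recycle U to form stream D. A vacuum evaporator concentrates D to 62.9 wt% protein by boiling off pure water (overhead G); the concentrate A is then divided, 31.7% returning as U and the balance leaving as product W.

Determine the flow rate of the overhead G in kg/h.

1319 kg/h

Overall protein balance (none leaves overhead): protein in fresh feed = protein in product, i.e. 1920×0.197 = (1−0.317)·A·0.629.
A = 378.24/(0.629×0.683) = 880.43 kg/h.
Recycle U = 0.317×880.43 = 279.1 kg/h.
Combined feed D = 1920 + 279.1 = 2199.1 kg/h.
Overhead G = D − A = 2199.1 − 880.43 = 1318.7 kg/h.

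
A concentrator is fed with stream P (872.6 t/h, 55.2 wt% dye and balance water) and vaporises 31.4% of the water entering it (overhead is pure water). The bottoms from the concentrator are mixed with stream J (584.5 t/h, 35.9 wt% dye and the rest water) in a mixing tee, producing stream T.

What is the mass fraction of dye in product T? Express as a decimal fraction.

0.5182

Vapour removed = 0.314×0.448×872.6 = 122.75 t/h; concentrate = 749.85 t/h.
dye reaching the mixer = 481.68 (from concentrate) + 584.5×0.359 = 691.51 t/h.
Product flow = 749.85 + 584.5 = 1334.3 t/h; dye fraction = 0.5182.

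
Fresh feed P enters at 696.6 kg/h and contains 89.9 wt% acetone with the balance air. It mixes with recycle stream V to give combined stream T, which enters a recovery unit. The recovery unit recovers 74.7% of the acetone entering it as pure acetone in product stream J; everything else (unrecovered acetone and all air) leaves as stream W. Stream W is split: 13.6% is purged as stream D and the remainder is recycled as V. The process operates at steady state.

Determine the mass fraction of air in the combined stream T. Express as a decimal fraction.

0.392

air enters only via P and leaves only via the purge: 696.6×0.101 = 0.136×(air in W), and the recovery unit passes all air, so air in T = air in W = 517.33 kg/h.
acetone in T: m_A = 696.6×0.899 + (1−0.136)·(1−0.747)·m_A, so m_A = 626.24/0.7814 = 801.43 kg/h.
T = 801.43 + 517.33 = 1318.8 kg/h.
air fraction in T = 517.33/1318.8 = 0.392.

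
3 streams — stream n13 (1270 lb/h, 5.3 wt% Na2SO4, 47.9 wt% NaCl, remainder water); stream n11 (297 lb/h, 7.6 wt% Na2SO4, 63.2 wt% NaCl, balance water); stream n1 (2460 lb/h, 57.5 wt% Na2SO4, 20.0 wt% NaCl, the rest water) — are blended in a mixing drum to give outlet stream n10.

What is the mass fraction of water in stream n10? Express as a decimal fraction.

Total flow out = 1270 + 297 + 2460 = 4027 lb/h.
water in = 1270×0.468 + 297×0.292 + 2460×0.225 = 1234.6 lb/h.
water mass fraction in n10 = 1234.6/4027 = 0.307.

0.307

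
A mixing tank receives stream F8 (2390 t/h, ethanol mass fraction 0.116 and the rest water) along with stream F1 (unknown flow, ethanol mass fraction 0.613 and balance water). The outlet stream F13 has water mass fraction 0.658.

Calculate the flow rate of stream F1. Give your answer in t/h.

Let F1 be the unknown flow. Total out = 2390 + F1.
water balance: 2112.8 + 0.387·F1 = 0.658·(2390 + F1)
(0.387 − 0.658)·F1 = 0.658×2390 − 2112.8 = -540.14
F1 = -540.14 / -0.271 = 1993.1 t/h

1993 t/h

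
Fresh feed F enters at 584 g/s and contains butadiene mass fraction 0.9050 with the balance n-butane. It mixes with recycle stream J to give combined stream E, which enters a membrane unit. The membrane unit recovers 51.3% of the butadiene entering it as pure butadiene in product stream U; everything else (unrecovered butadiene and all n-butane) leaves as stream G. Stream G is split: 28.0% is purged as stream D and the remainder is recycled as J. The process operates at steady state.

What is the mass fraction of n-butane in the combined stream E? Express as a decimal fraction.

n-butane enters only via F and leaves only via the purge: 584×0.095 = 0.280×(n-butane in G), and the membrane unit passes all n-butane, so n-butane in E = n-butane in G = 198.14 g/s.
butadiene in E: m_A = 584×0.905 + (1−0.280)·(1−0.513)·m_A, so m_A = 528.52/0.6494 = 813.91 g/s.
E = 813.91 + 198.14 = 1012.1 g/s.
n-butane fraction in E = 198.14/1012.1 = 0.1958.

0.1958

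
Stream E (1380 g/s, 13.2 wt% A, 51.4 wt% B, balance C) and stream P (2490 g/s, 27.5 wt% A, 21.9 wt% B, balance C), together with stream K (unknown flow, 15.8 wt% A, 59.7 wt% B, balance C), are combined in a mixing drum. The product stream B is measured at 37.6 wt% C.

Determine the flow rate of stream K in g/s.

Let K be the unknown flow. Total out = 3870 + K.
C balance: 1748.5 + 0.245·K = 0.376·(3870 + K)
(0.245 − 0.376)·K = 0.376×3870 − 1748.5 = -293.34
K = -293.34 / -0.131 = 2239.2 g/s

2239 g/s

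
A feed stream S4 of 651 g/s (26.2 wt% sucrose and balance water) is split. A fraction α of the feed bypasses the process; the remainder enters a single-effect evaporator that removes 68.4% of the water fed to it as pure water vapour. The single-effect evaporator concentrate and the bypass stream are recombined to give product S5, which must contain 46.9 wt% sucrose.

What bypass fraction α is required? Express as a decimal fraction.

All 651×0.262 = 170.56 g/s of sucrose reaches S5, so S5 = 170.56/0.469 = 363.67 g/s and vapour = 287.33 g/s.
The evaporator receives (1−α)·651 of feed at 0.738 water and removes 0.684 of that water:
0.684×0.738×(1−α)×651 = 287.33
(1−α) = 287.33/328.62 = 0.8743;  α = 0.1257.

0.126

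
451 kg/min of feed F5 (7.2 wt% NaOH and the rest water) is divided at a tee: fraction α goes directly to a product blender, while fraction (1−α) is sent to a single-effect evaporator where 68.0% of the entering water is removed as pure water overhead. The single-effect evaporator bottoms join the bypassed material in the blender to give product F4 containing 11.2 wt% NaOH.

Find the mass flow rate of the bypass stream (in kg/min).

195.8 kg/min

All 451×0.072 = 32.472 kg/min of NaOH reaches F4, so F4 = 32.472/0.112 = 289.93 kg/min and vapour = 161.07 kg/min.
The evaporator receives (1−α)·451 of feed at 0.928 water and removes 0.680 of that water:
0.680×0.928×(1−α)×451 = 161.07
(1−α) = 161.07/284.6 = 0.5660;  α = 0.4340.
Bypass flow = 0.4340×451 = 195.75 kg/min.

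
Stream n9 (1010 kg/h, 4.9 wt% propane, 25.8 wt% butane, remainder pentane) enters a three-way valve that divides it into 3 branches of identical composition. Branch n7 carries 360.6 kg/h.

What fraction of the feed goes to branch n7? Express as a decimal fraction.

Fraction to n7 = 360.6/1010 = 0.3570.

0.357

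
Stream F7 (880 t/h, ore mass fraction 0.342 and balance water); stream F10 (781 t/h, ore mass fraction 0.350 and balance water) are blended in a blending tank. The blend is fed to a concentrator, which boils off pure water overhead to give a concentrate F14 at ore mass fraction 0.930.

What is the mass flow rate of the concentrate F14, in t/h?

617.5 t/h

ore entering = 880×0.342 + 781×0.350 = 574.31 t/h.
All ore reports to F14, so F14 = 574.31/0.930 = 617.54 t/h.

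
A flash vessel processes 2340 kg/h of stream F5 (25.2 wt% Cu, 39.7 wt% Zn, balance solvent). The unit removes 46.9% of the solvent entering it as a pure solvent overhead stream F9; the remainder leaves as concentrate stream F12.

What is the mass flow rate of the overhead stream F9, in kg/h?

solvent entering = 2340×0.351 = 821.34 kg/h; overhead removed = 0.469×821.34 = 385.21 kg/h.

385.2 kg/h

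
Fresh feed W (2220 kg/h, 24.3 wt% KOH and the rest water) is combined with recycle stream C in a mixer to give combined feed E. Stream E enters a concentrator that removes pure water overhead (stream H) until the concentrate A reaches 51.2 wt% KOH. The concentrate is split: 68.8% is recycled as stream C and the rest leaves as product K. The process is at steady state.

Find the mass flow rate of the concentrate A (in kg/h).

3377 kg/h

Overall KOH balance (none leaves overhead): KOH in fresh feed = KOH in product, i.e. 2220×0.243 = (1−0.688)·A·0.512.
A = 539.46/(0.512×0.312) = 3377 kg/h.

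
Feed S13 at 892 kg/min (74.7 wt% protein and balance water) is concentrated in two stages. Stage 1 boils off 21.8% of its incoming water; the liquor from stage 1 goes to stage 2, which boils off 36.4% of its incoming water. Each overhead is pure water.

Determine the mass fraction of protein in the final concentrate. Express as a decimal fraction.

water in feed = 892×0.253 = 225.68 kg/min.
After stage 1: water left = (1−0.218)×225.68 = 176.48; stream total = 842.8 kg/min.
After stage 2: water left = (1−0.364)×176.48 = 112.24; final concentrate = 778.56 kg/min.
protein fraction = 666.32/778.56 = 0.856.

0.856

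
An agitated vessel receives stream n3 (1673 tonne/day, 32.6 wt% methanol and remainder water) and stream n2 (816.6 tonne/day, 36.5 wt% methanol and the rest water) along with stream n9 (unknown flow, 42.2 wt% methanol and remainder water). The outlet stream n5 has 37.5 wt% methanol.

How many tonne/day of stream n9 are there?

Let n9 be the unknown flow. Total out = 2489.6 + n9.
methanol balance: 843.46 + 0.422·n9 = 0.375·(2489.6 + n9)
(0.422 − 0.375)·n9 = 0.375×2489.6 − 843.46 = 90.143
n9 = 90.143 / 0.047 = 1917.9 tonne/day

1918 tonne/day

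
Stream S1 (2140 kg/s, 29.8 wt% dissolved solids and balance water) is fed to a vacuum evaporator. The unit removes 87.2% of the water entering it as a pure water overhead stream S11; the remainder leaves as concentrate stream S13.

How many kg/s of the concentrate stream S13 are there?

water entering = 2140×0.702 = 1502.3 kg/s; overhead removed = 0.872×1502.3 = 1310 kg/s.
Concentrate = 2140 − 1310 = 830.01 kg/s.

830 kg/s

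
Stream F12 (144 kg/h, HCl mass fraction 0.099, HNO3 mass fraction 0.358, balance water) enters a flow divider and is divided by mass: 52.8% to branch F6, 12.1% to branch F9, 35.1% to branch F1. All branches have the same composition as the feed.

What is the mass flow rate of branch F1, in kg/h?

50.54 kg/h

Branch F1 flow = 0.351×144 = 50.544 kg/h.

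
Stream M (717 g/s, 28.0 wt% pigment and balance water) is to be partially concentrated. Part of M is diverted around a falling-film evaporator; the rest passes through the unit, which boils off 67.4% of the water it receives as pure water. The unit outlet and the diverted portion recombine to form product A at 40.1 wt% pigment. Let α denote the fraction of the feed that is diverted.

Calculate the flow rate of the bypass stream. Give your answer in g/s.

271.2 g/s

All 717×0.280 = 200.76 g/s of pigment reaches A, so A = 200.76/0.401 = 500.65 g/s and vapour = 216.35 g/s.
The evaporator receives (1−α)·717 of feed at 0.720 water and removes 0.674 of that water:
0.674×0.720×(1−α)×717 = 216.35
(1−α) = 216.35/347.95 = 0.6218;  α = 0.3782.
Bypass flow = 0.3782×717 = 271.17 g/s.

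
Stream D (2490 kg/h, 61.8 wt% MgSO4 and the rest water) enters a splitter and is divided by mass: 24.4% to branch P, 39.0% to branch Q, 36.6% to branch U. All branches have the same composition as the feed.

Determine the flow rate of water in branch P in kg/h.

Branch P total = 0.244×2490 = 607.56 kg/h.
water in P = 0.382×607.56 = 232.09 kg/h.

232.1 kg/h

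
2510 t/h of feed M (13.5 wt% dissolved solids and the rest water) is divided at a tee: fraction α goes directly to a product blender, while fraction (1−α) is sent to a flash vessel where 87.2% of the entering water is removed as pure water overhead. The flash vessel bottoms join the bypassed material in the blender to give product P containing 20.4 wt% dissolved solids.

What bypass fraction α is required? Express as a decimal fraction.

All 2510×0.135 = 338.85 t/h of dissolved solids reaches P, so P = 338.85/0.204 = 1661 t/h and vapour = 848.97 t/h.
The evaporator receives (1−α)·2510 of feed at 0.865 water and removes 0.872 of that water:
0.872×0.865×(1−α)×2510 = 848.97
(1−α) = 848.97/1893.2 = 0.4484;  α = 0.5516.

0.552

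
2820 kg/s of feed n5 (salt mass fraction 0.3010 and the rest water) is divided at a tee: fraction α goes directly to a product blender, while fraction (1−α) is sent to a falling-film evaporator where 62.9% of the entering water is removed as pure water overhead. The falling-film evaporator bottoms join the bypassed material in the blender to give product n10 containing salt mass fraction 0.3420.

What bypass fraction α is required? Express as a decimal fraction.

0.727

All 2820×0.301 = 848.82 kg/s of salt reaches n10, so n10 = 848.82/0.342 = 2481.9 kg/s and vapour = 338.07 kg/s.
The evaporator receives (1−α)·2820 of feed at 0.699 water and removes 0.629 of that water:
0.629×0.699×(1−α)×2820 = 338.07
(1−α) = 338.07/1239.9 = 0.2727;  α = 0.7273.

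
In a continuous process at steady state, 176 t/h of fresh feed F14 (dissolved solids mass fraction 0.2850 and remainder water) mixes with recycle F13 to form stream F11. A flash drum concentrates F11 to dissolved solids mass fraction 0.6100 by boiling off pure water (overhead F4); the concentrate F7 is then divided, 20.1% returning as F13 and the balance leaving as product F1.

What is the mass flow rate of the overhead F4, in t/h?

Overall dissolved solids balance (none leaves overhead): dissolved solids in fresh feed = dissolved solids in product, i.e. 176×0.285 = (1−0.201)·F7·0.610.
F7 = 50.16/(0.610×0.799) = 102.92 t/h.
Recycle F13 = 0.201×102.92 = 20.686 t/h.
Combined feed F11 = 176 + 20.686 = 196.69 t/h.
Overhead F4 = F11 − F7 = 196.69 − 102.92 = 93.77 t/h.

93.77 t/h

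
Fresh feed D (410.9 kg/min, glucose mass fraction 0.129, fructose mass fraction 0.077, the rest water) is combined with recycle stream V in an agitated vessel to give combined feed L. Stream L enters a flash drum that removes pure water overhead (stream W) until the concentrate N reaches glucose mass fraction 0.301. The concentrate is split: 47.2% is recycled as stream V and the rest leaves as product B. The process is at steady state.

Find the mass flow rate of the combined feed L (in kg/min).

568.3 kg/min

Overall glucose balance (none leaves overhead): glucose in fresh feed = glucose in product, i.e. 410.9×0.129 = (1−0.472)·N·0.301.
N = 53.006/(0.301×0.528) = 333.52 kg/min.
Recycle V = 0.472×333.52 = 157.42 kg/min.
Combined feed L = 410.9 + 157.42 = 568.32 kg/min.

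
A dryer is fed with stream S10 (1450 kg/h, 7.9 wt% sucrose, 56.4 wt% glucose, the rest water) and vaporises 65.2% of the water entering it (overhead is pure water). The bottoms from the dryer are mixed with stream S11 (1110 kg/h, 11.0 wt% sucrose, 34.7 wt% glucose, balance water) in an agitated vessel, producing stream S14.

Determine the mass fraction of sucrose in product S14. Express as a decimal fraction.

Vapour removed = 0.652×0.357×1450 = 337.51 kg/h; concentrate = 1112.5 kg/h.
sucrose reaching the mixer = 114.55 (from concentrate) + 1110×0.110 = 236.65 kg/h.
Product flow = 1112.5 + 1110 = 2222.5 kg/h; sucrose fraction = 0.106.

0.106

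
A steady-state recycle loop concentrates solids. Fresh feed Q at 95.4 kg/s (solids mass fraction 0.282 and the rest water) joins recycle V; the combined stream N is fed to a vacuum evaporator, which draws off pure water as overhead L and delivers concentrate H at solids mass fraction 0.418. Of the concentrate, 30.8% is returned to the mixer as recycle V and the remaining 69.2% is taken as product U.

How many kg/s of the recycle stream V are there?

Overall solids balance (none leaves overhead): solids in fresh feed = solids in product, i.e. 95.4×0.282 = (1−0.308)·H·0.418.
H = 26.903/(0.418×0.692) = 93.007 kg/s.
Recycle V = 0.308×93.007 = 28.646 kg/s.

28.65 kg/s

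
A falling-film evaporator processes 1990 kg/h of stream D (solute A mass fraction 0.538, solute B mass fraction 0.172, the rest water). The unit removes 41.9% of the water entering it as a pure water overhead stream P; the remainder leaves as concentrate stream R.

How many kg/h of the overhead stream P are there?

241.8 kg/h

water entering = 1990×0.290 = 577.1 kg/h; overhead removed = 0.419×577.1 = 241.8 kg/h.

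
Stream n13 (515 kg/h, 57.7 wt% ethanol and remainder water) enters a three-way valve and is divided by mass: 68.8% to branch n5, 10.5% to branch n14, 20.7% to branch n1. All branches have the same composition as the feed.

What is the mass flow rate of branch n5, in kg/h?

354.3 kg/h

Branch n5 flow = 0.688×515 = 354.32 kg/h.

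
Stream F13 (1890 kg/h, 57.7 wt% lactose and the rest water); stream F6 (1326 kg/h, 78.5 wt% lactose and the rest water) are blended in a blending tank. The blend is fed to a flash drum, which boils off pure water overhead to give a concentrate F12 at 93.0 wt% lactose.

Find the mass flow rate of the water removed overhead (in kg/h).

924.1 kg/h

lactose entering = 1890×0.577 + 1326×0.785 = 2131.4 kg/h.
All lactose reports to F12, so F12 = 2131.4/0.930 = 2291.9 kg/h.
Total feed = 3216 kg/h; overhead = 3216 − 2291.9 = 924.13 kg/h.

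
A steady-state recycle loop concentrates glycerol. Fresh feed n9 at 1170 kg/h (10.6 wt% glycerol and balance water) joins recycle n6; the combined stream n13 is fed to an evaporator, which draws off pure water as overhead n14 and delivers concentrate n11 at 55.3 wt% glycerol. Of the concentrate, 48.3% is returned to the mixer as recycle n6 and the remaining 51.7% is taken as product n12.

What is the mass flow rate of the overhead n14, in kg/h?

Overall glycerol balance (none leaves overhead): glycerol in fresh feed = glycerol in product, i.e. 1170×0.106 = (1−0.483)·n11·0.553.
n11 = 124.02/(0.553×0.517) = 433.79 kg/h.
Recycle n6 = 0.483×433.79 = 209.52 kg/h.
Combined feed n13 = 1170 + 209.52 = 1379.5 kg/h.
Overhead n14 = n13 − n11 = 1379.5 − 433.79 = 945.73 kg/h.

945.7 kg/h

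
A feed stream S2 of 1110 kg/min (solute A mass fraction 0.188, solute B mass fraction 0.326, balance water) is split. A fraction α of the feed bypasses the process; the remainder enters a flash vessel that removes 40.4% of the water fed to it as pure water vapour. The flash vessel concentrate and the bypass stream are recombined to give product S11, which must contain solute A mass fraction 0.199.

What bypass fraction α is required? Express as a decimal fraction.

All 1110×0.188 = 208.68 kg/min of solute A reaches S11, so S11 = 208.68/0.199 = 1048.6 kg/min and vapour = 61.357 kg/min.
The evaporator receives (1−α)·1110 of feed at 0.486 water and removes 0.404 of that water:
0.404×0.486×(1−α)×1110 = 61.357
(1−α) = 61.357/217.94 = 0.2815;  α = 0.7185.

0.718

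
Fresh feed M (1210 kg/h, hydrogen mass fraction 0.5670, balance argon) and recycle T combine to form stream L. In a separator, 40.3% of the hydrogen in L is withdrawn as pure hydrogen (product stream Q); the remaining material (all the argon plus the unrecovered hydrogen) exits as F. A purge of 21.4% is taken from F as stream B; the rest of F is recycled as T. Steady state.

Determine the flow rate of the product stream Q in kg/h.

520.9 kg/h

hydrogen in L: m_A = 1210×0.567 + (1−0.214)·(1−0.403)·m_A, so m_A = 686.07/0.5308 = 1292.6 kg/h.
Product Q = 0.403×1292.6 = 520.93 kg/h.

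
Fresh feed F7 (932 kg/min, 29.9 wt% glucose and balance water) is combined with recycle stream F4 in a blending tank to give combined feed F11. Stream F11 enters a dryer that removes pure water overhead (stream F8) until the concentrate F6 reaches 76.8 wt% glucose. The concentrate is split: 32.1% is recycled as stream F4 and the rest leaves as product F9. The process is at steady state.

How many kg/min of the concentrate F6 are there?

Overall glucose balance (none leaves overhead): glucose in fresh feed = glucose in product, i.e. 932×0.299 = (1−0.321)·F6·0.768.
F6 = 278.67/(0.768×0.679) = 534.39 kg/min.

534.4 kg/min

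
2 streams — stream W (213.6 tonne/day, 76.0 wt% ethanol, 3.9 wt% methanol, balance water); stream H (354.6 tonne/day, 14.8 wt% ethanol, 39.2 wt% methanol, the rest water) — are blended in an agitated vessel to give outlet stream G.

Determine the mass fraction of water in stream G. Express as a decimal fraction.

0.363

Total flow out = 213.6 + 354.6 = 568.2 tonne/day.
water in = 213.6×0.201 + 354.6×0.460 = 206.05 tonne/day.
water mass fraction in G = 206.05/568.2 = 0.363.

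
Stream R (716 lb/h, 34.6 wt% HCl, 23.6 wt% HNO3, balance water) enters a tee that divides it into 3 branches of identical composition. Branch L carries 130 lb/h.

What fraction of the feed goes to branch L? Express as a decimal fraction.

0.182

Fraction to L = 130/716 = 0.1816.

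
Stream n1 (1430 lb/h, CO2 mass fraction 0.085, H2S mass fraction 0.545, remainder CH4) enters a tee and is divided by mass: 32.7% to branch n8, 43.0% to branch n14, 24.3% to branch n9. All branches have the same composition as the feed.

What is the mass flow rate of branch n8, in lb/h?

467.6 lb/h

Branch n8 flow = 0.327×1430 = 467.61 lb/h.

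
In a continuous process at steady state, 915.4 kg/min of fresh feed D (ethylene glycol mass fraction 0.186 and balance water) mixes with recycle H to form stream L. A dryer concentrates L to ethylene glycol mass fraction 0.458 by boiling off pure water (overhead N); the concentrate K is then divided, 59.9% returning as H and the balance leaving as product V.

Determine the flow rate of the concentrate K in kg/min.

Overall ethylene glycol balance (none leaves overhead): ethylene glycol in fresh feed = ethylene glycol in product, i.e. 915.4×0.186 = (1−0.599)·K·0.458.
K = 170.26/(0.458×0.401) = 927.07 kg/min.

927.1 kg/min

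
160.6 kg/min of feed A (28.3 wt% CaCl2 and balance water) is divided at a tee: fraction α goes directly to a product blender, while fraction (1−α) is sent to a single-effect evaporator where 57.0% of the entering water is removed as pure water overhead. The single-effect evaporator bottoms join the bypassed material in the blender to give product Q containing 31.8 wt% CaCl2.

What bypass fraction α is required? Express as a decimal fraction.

All 160.6×0.283 = 45.45 kg/min of CaCl2 reaches Q, so Q = 45.45/0.318 = 142.92 kg/min and vapour = 17.676 kg/min.
The evaporator receives (1−α)·160.6 of feed at 0.717 water and removes 0.570 of that water:
0.570×0.717×(1−α)×160.6 = 17.676
(1−α) = 17.676/65.636 = 0.2693;  α = 0.7307.

0.731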